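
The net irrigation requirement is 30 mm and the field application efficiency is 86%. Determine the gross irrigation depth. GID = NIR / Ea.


Ea = 86% = 0.86
GID = NIR / Ea = 30 / 0.86 = 34.8837 mm

34.8837 mm


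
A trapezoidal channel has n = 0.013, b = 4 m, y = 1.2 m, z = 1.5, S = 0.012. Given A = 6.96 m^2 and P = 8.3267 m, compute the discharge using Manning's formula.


R = A/P = 6.96/8.3267 = 0.835865
Q = (1/0.013) * 6.96 * 0.835865^(2/3) * 0.012^0.5

52.0412 m^3/s


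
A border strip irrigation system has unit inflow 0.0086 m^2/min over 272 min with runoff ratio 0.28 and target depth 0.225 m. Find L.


L = q*t/((1+r)*Z)
L = 0.0086*272/((1+0.28)*0.225)
L = 2.3392/0.288

8.1222 m


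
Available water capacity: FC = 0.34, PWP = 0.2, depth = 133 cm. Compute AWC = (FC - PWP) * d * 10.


AWC = (FC - PWP) * d * 10
AWC = (0.34 - 0.2) * 133 * 10
AWC = 0.1400 * 133 * 10

186.2000 mm


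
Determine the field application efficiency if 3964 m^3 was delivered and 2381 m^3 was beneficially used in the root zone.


Ea = V_root / V_field * 100 = 2381 / 3964 * 100 = 60.0656%

60.0656 %


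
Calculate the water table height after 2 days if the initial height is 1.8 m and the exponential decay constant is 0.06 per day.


m = m0 * exp(-k*t)
m = 1.8 * exp(-0.06 * 2)
m = 1.8 * exp(-0.1200)

1.5965 m


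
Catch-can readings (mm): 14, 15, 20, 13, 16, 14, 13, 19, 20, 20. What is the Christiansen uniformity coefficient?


mean = 16.400000 mm
MAD = 2.680000 mm
CU = (1 - 2.680000/16.400000)*100

83.6585 %


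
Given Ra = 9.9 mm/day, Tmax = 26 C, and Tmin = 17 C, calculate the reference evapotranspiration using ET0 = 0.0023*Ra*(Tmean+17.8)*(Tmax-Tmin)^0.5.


Tmean = (Tmax + Tmin)/2 = (26 + 17)/2 = 21.5
ET0 = 0.0023 * 9.9 * (21.5 + 17.8) * sqrt(26 - 17)
ET0 = 0.0023 * 9.9 * 39.3 * 3.000000

2.6846 mm/day


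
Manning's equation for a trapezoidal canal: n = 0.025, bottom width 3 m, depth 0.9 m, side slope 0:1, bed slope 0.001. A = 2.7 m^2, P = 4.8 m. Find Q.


R = A/P = 2.7/4.8 = 0.562500
Q = (1/0.025) * 2.7 * 0.562500^(2/3) * 0.001^0.5

2.3272 m^3/s


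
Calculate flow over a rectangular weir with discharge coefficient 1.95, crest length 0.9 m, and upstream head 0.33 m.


Q = C * L * H^(3/2) = 1.95 * 0.9 * 0.33^1.5 = 1.95 * 0.9 * 0.189571

0.3327 m^3/s


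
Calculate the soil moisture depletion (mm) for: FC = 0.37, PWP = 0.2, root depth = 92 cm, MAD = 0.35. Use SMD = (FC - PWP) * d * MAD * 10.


SMD = (FC - PWP) * d * MAD * 10
SMD = (0.37 - 0.2) * 92 * 0.35 * 10
SMD = 0.1700 * 92 * 0.35 * 10

54.7400 mm


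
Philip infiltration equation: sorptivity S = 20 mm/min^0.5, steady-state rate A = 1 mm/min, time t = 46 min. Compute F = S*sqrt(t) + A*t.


F = S*sqrt(t) + A*t
F = 20*sqrt(46) + 1*46
F = 20*6.782330 + 46

181.6466 mm


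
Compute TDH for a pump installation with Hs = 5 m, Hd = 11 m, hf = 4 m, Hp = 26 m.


TDH = Hs + Hd + hf + Hp = 5 + 11 + 4 + 26 = 46

46 m


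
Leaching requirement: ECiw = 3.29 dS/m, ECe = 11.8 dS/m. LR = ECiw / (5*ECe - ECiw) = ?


LR = ECiw / (5*ECe - ECiw)
LR = 3.29 / (5*11.8 - 3.29)
LR = 3.29 / 55.7100

0.0591


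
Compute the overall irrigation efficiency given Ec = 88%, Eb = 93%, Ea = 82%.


Ec = 0.88, Eb = 0.93, Ea = 0.82
E = 0.88 * 0.93 * 0.82 * 100 = 67.1088%

67.1088 %


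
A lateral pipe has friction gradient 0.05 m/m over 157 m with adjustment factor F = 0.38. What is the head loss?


hf = J * L * F = 0.05 * 157 * 0.38 = 2.9830 m

2.9830 m


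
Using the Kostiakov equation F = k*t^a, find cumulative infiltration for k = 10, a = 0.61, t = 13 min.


F = k * t^a = 10 * 13^0.61
F = 10 * 4.780854

47.8085 mm


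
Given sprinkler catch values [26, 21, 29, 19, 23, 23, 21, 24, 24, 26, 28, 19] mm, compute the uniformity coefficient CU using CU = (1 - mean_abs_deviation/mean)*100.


mean = 23.583333 mm
MAD = 2.583333 mm
CU = (1 - 2.583333/23.583333)*100

89.0459 %


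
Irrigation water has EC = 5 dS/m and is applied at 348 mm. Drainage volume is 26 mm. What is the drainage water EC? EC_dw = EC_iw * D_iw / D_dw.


EC_dw = EC_iw * D_iw / D_dw
EC_dw = 5 * 348 / 26
EC_dw = 1740 / 26

66.9231 dS/m


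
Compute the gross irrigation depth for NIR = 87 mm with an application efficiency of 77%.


Ea = 77% = 0.77
GID = NIR / Ea = 87 / 0.77 = 112.9870 mm

112.9870 mm


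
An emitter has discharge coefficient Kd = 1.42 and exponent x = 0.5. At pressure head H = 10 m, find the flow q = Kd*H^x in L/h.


q = Kd * H^x = 1.42 * 10^0.5 = 1.42 * 3.162278

4.4904 L/h


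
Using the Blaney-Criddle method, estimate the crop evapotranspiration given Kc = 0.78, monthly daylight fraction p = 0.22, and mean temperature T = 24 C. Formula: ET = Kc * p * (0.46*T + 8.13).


ET = Kc * p * (0.46*T + 8.13)
ET = 0.78 * 0.22 * (0.46*24 + 8.13)
ET = 0.78 * 0.22 * 19.1700

3.2896 mm/day


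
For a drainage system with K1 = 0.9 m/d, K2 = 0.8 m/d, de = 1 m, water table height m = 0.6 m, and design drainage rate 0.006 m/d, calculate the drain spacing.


S^2 = 8*K2*de*m/q + 4*K1*m^2/q
S^2 = 8*0.8*1*0.6/0.006 + 4*0.9*0.6^2/0.006
S = sqrt(856.0000)

29.2575 m


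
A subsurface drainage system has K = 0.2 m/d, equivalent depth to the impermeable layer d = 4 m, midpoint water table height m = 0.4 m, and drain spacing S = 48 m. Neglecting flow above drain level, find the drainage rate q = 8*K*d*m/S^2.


q = 8*K*d*m/S^2
q = 8*0.2*4*0.4/48^2
q = 2.5600 / 2304

0.0011 m/d


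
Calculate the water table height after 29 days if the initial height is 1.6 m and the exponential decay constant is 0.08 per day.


m = m0 * exp(-k*t)
m = 1.6 * exp(-0.08 * 29)
m = 1.6 * exp(-2.3200)

0.1572 m


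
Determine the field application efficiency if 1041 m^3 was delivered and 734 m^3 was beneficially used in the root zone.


Ea = V_root / V_field * 100 = 734 / 1041 * 100 = 70.5091%

70.5091 %


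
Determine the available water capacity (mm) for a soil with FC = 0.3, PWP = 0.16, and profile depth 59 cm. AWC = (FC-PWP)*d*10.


AWC = (FC - PWP) * d * 10
AWC = (0.3 - 0.16) * 59 * 10
AWC = 0.1400 * 59 * 10

82.6000 mm


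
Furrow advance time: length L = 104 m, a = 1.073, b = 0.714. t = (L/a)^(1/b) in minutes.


t = (L/a)^(1/b)
t = (104/1.073)^(1/0.714)
t = 96.924511^(1/0.714)

605.5080 min


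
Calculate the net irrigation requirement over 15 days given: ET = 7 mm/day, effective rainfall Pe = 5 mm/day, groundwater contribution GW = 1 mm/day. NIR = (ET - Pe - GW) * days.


Daily deficit = ET - Pe - GW = 7 - 5 - 1 = 1 mm/day
NIR = 1 * 15 = 15 mm

15.0000 mm


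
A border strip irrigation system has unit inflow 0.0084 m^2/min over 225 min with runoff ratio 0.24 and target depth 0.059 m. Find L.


L = q*t/((1+r)*Z)
L = 0.0084*225/((1+0.24)*0.059)
L = 1.89/0.07316

25.8338 m


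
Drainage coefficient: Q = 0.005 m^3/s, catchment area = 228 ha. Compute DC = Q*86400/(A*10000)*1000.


DC = Q * 86400 / (A * 10000) * 1000
DC = 0.005 * 86400 / (228 * 10000) * 1000
DC = 432000.0000 / 2280000

0.1895 mm/day


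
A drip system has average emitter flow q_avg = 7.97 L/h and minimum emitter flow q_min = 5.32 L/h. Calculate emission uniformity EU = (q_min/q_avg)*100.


EU = (q_min/q_avg)*100 = (5.32/7.97)*100 = 66.7503%

66.7503 %


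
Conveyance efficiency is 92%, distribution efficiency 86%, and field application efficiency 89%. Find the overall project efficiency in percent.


Ec = 0.92, Eb = 0.86, Ea = 0.89
E = 0.92 * 0.86 * 0.89 * 100 = 70.4168%

70.4168 %


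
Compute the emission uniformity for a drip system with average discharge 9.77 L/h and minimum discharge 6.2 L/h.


EU = (q_min/q_avg)*100 = (6.2/9.77)*100 = 63.4596%

63.4596 %


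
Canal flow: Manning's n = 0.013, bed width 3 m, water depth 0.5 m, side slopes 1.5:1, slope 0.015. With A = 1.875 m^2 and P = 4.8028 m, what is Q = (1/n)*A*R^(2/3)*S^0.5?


R = A/P = 1.875/4.8028 = 0.390397
Q = (1/0.013) * 1.875 * 0.390397^(2/3) * 0.015^0.5

9.4357 m^3/s


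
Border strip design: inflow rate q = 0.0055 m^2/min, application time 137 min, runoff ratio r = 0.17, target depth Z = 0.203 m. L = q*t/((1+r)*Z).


L = q*t/((1+r)*Z)
L = 0.0055*137/((1+0.17)*0.203)
L = 0.7535/0.23751

3.1725 m


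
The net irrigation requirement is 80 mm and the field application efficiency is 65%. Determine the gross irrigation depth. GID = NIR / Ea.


Ea = 65% = 0.65
GID = NIR / Ea = 80 / 0.65 = 123.0769 mm

123.0769 mm


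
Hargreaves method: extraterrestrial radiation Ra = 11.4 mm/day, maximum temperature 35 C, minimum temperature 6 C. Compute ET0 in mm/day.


Tmean = (Tmax + Tmin)/2 = (35 + 6)/2 = 20.5
ET0 = 0.0023 * 11.4 * (20.5 + 17.8) * sqrt(35 - 6)
ET0 = 0.0023 * 11.4 * 38.3 * 5.385165

5.4079 mm/day


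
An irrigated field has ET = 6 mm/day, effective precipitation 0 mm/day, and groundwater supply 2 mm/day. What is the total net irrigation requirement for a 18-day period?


Daily deficit = ET - Pe - GW = 6 - 0 - 2 = 4 mm/day
NIR = 4 * 18 = 72 mm

72.0000 mm


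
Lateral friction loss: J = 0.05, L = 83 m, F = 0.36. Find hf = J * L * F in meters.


hf = J * L * F = 0.05 * 83 * 0.36 = 1.4940 m

1.4940 m


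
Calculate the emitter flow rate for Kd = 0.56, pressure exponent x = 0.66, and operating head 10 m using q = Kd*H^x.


q = Kd * H^x = 0.56 * 10^0.66 = 0.56 * 4.570882

2.5597 L/h


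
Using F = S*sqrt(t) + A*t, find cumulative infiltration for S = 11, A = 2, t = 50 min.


F = S*sqrt(t) + A*t
F = 11*sqrt(50) + 2*50
F = 11*7.071068 + 100

177.7817 mm


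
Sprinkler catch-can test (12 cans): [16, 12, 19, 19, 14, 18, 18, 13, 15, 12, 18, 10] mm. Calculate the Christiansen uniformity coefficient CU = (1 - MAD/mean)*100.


mean = 15.333333 mm
MAD = 2.666667 mm
CU = (1 - 2.666667/15.333333)*100

82.6087 %


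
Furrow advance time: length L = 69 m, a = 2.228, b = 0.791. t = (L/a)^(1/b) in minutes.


t = (L/a)^(1/b)
t = (69/2.228)^(1/0.791)
t = 30.969479^(1/0.791)

76.7136 min


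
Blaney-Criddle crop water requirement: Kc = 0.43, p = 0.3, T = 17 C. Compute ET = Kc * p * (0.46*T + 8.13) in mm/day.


ET = Kc * p * (0.46*T + 8.13)
ET = 0.43 * 0.3 * (0.46*17 + 8.13)
ET = 0.43 * 0.3 * 15.9500

2.0575 mm/day


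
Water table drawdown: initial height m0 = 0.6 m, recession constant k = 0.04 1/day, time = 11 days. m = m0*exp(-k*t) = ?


m = m0 * exp(-k*t)
m = 0.6 * exp(-0.04 * 11)
m = 0.6 * exp(-0.4400)

0.3864 m


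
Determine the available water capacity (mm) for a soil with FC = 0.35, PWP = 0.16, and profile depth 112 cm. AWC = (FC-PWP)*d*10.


AWC = (FC - PWP) * d * 10
AWC = (0.35 - 0.16) * 112 * 10
AWC = 0.1900 * 112 * 10

212.8000 mm


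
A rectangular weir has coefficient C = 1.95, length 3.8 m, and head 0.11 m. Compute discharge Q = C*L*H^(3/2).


Q = C * L * H^(3/2) = 1.95 * 3.8 * 0.11^1.5 = 1.95 * 3.8 * 0.036483

0.2703 m^3/s


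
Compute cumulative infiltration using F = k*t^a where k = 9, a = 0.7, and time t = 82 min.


F = k * t^a = 9 * 82^0.7
F = 9 * 21.860984

196.7489 mm


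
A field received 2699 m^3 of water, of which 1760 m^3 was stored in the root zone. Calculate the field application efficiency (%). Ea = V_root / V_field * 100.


Ea = V_root / V_field * 100 = 1760 / 2699 * 100 = 65.2093%

65.2093 %


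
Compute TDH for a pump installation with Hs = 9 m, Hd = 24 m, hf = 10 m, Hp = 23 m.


TDH = Hs + Hd + hf + Hp = 9 + 24 + 10 + 23 = 66

66 m


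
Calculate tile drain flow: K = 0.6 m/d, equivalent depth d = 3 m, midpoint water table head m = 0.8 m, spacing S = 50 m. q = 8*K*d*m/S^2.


q = 8*K*d*m/S^2
q = 8*0.6*3*0.8/50^2
q = 11.5200 / 2500

0.0046 m/d


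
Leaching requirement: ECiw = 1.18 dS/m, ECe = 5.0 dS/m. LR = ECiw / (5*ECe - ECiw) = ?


LR = ECiw / (5*ECe - ECiw)
LR = 1.18 / (5*5.0 - 1.18)
LR = 1.18 / 23.8200

0.0495


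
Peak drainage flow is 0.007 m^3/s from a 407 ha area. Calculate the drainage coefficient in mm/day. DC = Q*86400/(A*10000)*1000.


DC = Q * 86400 / (A * 10000) * 1000
DC = 0.007 * 86400 / (407 * 10000) * 1000
DC = 604800.0000 / 4070000

0.1486 mm/day


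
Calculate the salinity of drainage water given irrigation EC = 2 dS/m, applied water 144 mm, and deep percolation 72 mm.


EC_dw = EC_iw * D_iw / D_dw
EC_dw = 2 * 144 / 72
EC_dw = 288 / 72

4.0000 dS/m


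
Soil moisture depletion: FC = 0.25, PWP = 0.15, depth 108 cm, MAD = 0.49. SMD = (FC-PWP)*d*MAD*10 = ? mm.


SMD = (FC - PWP) * d * MAD * 10
SMD = (0.25 - 0.15) * 108 * 0.49 * 10
SMD = 0.1000 * 108 * 0.49 * 10

52.9200 mm


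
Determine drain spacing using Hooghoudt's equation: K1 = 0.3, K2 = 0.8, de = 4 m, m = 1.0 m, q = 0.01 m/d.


S^2 = 8*K2*de*m/q + 4*K1*m^2/q
S^2 = 8*0.8*4*1.0/0.01 + 4*0.3*1.0^2/0.01
S = sqrt(2680.0000)

51.7687 m


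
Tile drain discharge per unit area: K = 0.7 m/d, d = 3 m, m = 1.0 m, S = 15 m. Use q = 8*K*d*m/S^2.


q = 8*K*d*m/S^2
q = 8*0.7*3*1.0/15^2
q = 16.8000 / 225

0.0747 m/d


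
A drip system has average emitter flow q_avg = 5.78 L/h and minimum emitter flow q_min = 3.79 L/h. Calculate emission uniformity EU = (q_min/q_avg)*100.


EU = (q_min/q_avg)*100 = (3.79/5.78)*100 = 65.5709%

65.5709 %


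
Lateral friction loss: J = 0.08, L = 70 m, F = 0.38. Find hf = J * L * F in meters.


hf = J * L * F = 0.08 * 70 * 0.38 = 2.1280 m

2.1280 m


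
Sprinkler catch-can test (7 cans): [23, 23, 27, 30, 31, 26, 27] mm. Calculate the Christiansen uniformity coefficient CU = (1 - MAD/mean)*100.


mean = 26.714286 mm
MAD = 2.326531 mm
CU = (1 - 2.326531/26.714286)*100

91.2911 %


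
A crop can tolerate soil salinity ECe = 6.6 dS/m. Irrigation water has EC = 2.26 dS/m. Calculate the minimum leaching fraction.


LR = ECiw / (5*ECe - ECiw)
LR = 2.26 / (5*6.6 - 2.26)
LR = 2.26 / 30.7400

0.0735


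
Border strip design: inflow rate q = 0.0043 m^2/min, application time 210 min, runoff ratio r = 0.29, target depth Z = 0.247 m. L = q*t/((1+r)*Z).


L = q*t/((1+r)*Z)
L = 0.0043*210/((1+0.29)*0.247)
L = 0.903/0.31863

2.8340 m


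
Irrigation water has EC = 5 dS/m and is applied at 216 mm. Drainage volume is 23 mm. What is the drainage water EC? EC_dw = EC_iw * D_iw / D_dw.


EC_dw = EC_iw * D_iw / D_dw
EC_dw = 5 * 216 / 23
EC_dw = 1080 / 23

46.9565 dS/m


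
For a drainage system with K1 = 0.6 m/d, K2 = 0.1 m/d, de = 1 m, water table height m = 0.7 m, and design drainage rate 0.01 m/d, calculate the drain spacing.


S^2 = 8*K2*de*m/q + 4*K1*m^2/q
S^2 = 8*0.1*1*0.7/0.01 + 4*0.6*0.7^2/0.01
S = sqrt(173.6000)

13.1757 m


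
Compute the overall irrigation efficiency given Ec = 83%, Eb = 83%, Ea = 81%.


Ec = 0.83, Eb = 0.83, Ea = 0.81
E = 0.83 * 0.83 * 0.81 * 100 = 55.8009%

55.8009 %


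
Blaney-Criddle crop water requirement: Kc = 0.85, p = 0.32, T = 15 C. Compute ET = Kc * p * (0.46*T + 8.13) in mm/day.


ET = Kc * p * (0.46*T + 8.13)
ET = 0.85 * 0.32 * (0.46*15 + 8.13)
ET = 0.85 * 0.32 * 15.0300

4.0882 mm/day


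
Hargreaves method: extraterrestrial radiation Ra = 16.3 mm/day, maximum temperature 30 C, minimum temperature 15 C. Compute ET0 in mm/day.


Tmean = (Tmax + Tmin)/2 = (30 + 15)/2 = 22.5
ET0 = 0.0023 * 16.3 * (22.5 + 17.8) * sqrt(30 - 15)
ET0 = 0.0023 * 16.3 * 40.3 * 3.872983

5.8515 mm/day


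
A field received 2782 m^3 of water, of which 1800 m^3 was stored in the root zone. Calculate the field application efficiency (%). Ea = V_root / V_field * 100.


Ea = V_root / V_field * 100 = 1800 / 2782 * 100 = 64.7017%

64.7017 %


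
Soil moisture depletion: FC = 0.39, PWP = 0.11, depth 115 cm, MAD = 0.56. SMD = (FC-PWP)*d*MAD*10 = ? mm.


SMD = (FC - PWP) * d * MAD * 10
SMD = (0.39 - 0.11) * 115 * 0.56 * 10
SMD = 0.2800 * 115 * 0.56 * 10

180.3200 mm


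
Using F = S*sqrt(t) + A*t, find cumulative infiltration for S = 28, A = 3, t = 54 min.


F = S*sqrt(t) + A*t
F = 28*sqrt(54) + 3*54
F = 28*7.348469 + 162

367.7571 mm


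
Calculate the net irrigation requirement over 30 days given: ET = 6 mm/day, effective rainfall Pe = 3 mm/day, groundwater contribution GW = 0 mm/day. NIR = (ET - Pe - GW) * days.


Daily deficit = ET - Pe - GW = 6 - 3 - 0 = 3 mm/day
NIR = 3 * 30 = 90 mm

90.0000 mm


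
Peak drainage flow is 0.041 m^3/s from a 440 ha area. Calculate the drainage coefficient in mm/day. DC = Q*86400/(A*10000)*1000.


DC = Q * 86400 / (A * 10000) * 1000
DC = 0.041 * 86400 / (440 * 10000) * 1000
DC = 3542400.0000 / 4400000

0.8051 mm/day


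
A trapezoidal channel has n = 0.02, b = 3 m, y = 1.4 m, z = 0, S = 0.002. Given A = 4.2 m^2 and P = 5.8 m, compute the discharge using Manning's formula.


R = A/P = 4.2/5.8 = 0.724138
Q = (1/0.02) * 4.2 * 0.724138^(2/3) * 0.002^0.5

7.5732 m^3/s


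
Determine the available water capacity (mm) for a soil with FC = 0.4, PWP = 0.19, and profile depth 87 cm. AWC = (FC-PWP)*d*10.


AWC = (FC - PWP) * d * 10
AWC = (0.4 - 0.19) * 87 * 10
AWC = 0.2100 * 87 * 10

182.7000 mm


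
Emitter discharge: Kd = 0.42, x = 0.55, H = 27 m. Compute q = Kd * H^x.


q = Kd * H^x = 0.42 * 27^0.55 = 0.42 * 6.127031

2.5734 L/h


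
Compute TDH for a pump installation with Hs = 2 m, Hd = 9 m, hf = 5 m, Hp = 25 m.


TDH = Hs + Hd + hf + Hp = 2 + 9 + 5 + 25 = 41

41 m


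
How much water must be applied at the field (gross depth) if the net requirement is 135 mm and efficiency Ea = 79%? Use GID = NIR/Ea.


Ea = 79% = 0.79
GID = NIR / Ea = 135 / 0.79 = 170.8861 mm

170.8861 mm


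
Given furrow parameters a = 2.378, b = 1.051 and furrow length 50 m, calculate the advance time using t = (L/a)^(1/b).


t = (L/a)^(1/b)
t = (50/2.378)^(1/1.051)
t = 21.026072^(1/1.051)

18.1372 min


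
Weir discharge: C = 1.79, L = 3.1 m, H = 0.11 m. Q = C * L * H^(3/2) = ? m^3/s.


Q = C * L * H^(3/2) = 1.79 * 3.1 * 0.11^1.5 = 1.79 * 3.1 * 0.036483

0.2024 m^3/s


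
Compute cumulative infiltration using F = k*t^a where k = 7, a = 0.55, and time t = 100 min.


F = k * t^a = 7 * 100^0.55
F = 7 * 12.589254

88.1248 mm


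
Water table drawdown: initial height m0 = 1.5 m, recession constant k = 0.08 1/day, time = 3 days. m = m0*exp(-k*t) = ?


m = m0 * exp(-k*t)
m = 1.5 * exp(-0.08 * 3)
m = 1.5 * exp(-0.2400)

1.1799 m


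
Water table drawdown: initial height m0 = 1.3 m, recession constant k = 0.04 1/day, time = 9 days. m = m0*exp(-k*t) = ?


m = m0 * exp(-k*t)
m = 1.3 * exp(-0.04 * 9)
m = 1.3 * exp(-0.3600)

0.9070 m


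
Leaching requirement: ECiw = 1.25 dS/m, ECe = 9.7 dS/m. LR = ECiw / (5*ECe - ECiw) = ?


LR = ECiw / (5*ECe - ECiw)
LR = 1.25 / (5*9.7 - 1.25)
LR = 1.25 / 47.2500

0.0265


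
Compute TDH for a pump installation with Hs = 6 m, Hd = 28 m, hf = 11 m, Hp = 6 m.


TDH = Hs + Hd + hf + Hp = 6 + 28 + 11 + 6 = 51

51 m


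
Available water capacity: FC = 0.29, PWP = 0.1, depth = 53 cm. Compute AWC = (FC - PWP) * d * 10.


AWC = (FC - PWP) * d * 10
AWC = (0.29 - 0.1) * 53 * 10
AWC = 0.1900 * 53 * 10

100.7000 mm


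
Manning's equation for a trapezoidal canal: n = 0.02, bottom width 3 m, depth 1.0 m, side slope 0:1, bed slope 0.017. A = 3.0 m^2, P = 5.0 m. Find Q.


R = A/P = 3.0/5.0 = 0.600000
Q = (1/0.02) * 3.0 * 0.600000^(2/3) * 0.017^0.5

13.9129 m^3/s


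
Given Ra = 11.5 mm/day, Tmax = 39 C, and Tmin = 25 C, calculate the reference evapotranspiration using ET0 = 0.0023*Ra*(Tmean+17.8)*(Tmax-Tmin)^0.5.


Tmean = (Tmax + Tmin)/2 = (39 + 25)/2 = 32.0
ET0 = 0.0023 * 11.5 * (32.0 + 17.8) * sqrt(39 - 25)
ET0 = 0.0023 * 11.5 * 49.8 * 3.741657

4.9285 mm/day


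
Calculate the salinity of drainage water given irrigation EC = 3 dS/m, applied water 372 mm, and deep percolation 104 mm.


EC_dw = EC_iw * D_iw / D_dw
EC_dw = 3 * 372 / 104
EC_dw = 1116 / 104

10.7308 dS/m


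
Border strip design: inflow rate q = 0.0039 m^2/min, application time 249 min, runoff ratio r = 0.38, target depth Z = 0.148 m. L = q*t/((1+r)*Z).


L = q*t/((1+r)*Z)
L = 0.0039*249/((1+0.38)*0.148)
L = 0.9711/0.20424

4.7547 m


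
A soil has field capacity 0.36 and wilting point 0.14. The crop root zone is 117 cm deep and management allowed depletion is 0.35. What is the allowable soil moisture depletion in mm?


SMD = (FC - PWP) * d * MAD * 10
SMD = (0.36 - 0.14) * 117 * 0.35 * 10
SMD = 0.2200 * 117 * 0.35 * 10

90.0900 mm


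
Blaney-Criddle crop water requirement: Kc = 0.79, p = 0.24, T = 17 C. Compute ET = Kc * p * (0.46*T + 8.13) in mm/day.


ET = Kc * p * (0.46*T + 8.13)
ET = 0.79 * 0.24 * (0.46*17 + 8.13)
ET = 0.79 * 0.24 * 15.9500

3.0241 mm/day


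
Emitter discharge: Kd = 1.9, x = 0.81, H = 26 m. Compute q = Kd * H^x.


q = Kd * H^x = 1.9 * 26^0.81 = 1.9 * 14.000012

26.6000 L/h


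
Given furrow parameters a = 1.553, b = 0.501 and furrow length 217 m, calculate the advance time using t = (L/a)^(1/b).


t = (L/a)^(1/b)
t = (217/1.553)^(1/0.501)
t = 139.729556^(1/0.501)

19143.1117 min


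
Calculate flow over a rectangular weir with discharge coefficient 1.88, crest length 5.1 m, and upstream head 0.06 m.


Q = C * L * H^(3/2) = 1.88 * 5.1 * 0.06^1.5 = 1.88 * 5.1 * 0.014697

0.1409 m^3/s


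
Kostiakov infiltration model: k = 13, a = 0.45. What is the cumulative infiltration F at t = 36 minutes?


F = k * t^a = 13 * 36^0.45
F = 13 * 5.015753

65.2048 mm


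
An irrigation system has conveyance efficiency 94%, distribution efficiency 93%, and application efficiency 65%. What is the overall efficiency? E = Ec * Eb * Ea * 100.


Ec = 0.94, Eb = 0.93, Ea = 0.65
E = 0.94 * 0.93 * 0.65 * 100 = 56.8230%

56.8230 %


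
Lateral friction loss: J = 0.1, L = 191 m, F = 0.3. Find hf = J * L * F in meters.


hf = J * L * F = 0.1 * 191 * 0.3 = 5.7300 m

5.7300 m


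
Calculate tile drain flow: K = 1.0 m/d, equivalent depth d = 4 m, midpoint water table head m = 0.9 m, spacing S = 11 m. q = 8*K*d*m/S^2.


q = 8*K*d*m/S^2
q = 8*1.0*4*0.9/11^2
q = 28.8000 / 121

0.2380 m/d


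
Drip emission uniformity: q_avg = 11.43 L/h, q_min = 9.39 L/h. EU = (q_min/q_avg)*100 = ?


EU = (q_min/q_avg)*100 = (9.39/11.43)*100 = 82.1522%

82.1522 %


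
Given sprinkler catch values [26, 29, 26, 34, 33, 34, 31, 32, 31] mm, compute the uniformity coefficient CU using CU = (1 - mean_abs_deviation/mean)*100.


mean = 30.666667 mm
MAD = 2.444444 mm
CU = (1 - 2.444444/30.666667)*100

92.0290 %


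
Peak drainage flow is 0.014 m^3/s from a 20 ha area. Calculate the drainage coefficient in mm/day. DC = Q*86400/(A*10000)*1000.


DC = Q * 86400 / (A * 10000) * 1000
DC = 0.014 * 86400 / (20 * 10000) * 1000
DC = 1209600.0000 / 200000

6.0480 mm/day


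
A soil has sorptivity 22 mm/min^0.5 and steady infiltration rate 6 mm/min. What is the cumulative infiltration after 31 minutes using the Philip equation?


F = S*sqrt(t) + A*t
F = 22*sqrt(31) + 6*31
F = 22*5.567764 + 186

308.4908 mm


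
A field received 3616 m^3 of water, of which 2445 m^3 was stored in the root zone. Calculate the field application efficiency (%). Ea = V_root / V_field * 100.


Ea = V_root / V_field * 100 = 2445 / 3616 * 100 = 67.6162%

67.6162 %


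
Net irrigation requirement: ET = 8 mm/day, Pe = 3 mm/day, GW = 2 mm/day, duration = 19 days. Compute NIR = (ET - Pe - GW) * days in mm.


Daily deficit = ET - Pe - GW = 8 - 3 - 2 = 3 mm/day
NIR = 3 * 19 = 57 mm

57.0000 mm


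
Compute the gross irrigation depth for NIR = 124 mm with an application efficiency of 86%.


Ea = 86% = 0.86
GID = NIR / Ea = 124 / 0.86 = 144.1860 mm

144.1860 mm


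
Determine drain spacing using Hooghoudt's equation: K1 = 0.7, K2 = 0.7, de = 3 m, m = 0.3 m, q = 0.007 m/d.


S^2 = 8*K2*de*m/q + 4*K1*m^2/q
S^2 = 8*0.7*3*0.3/0.007 + 4*0.7*0.3^2/0.007
S = sqrt(756.0000)

27.4955 m


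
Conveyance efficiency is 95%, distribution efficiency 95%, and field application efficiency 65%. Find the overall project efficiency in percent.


Ec = 0.95, Eb = 0.95, Ea = 0.65
E = 0.95 * 0.95 * 0.65 * 100 = 58.6625%

58.6625 %


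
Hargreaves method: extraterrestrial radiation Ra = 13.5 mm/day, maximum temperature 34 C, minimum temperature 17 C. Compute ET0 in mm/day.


Tmean = (Tmax + Tmin)/2 = (34 + 17)/2 = 25.5
ET0 = 0.0023 * 13.5 * (25.5 + 17.8) * sqrt(34 - 17)
ET0 = 0.0023 * 13.5 * 43.3 * 4.123106

5.5434 mm/day


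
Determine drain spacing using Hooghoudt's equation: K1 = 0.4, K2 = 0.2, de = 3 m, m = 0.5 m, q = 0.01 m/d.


S^2 = 8*K2*de*m/q + 4*K1*m^2/q
S^2 = 8*0.2*3*0.5/0.01 + 4*0.4*0.5^2/0.01
S = sqrt(280.0000)

16.7332 m


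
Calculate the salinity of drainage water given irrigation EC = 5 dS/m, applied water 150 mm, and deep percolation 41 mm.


EC_dw = EC_iw * D_iw / D_dw
EC_dw = 5 * 150 / 41
EC_dw = 750 / 41

18.2927 dS/m


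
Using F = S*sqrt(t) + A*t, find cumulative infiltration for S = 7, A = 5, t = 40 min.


F = S*sqrt(t) + A*t
F = 7*sqrt(40) + 5*40
F = 7*6.324555 + 200

244.2719 mm


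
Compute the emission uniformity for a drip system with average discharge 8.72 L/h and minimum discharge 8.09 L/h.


EU = (q_min/q_avg)*100 = (8.09/8.72)*100 = 92.7752%

92.7752 %


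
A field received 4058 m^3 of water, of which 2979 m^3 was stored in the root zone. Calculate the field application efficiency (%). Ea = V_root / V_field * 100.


Ea = V_root / V_field * 100 = 2979 / 4058 * 100 = 73.4105%

73.4105 %


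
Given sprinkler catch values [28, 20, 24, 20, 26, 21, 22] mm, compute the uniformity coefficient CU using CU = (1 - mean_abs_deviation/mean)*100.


mean = 23.000000 mm
MAD = 2.571429 mm
CU = (1 - 2.571429/23.000000)*100

88.8199 %


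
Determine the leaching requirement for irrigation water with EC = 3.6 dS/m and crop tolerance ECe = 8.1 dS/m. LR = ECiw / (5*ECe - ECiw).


LR = ECiw / (5*ECe - ECiw)
LR = 3.6 / (5*8.1 - 3.6)
LR = 3.6 / 36.9000

0.0976


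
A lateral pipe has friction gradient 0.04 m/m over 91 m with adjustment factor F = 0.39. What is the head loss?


hf = J * L * F = 0.04 * 91 * 0.39 = 1.4196 m

1.4196 m


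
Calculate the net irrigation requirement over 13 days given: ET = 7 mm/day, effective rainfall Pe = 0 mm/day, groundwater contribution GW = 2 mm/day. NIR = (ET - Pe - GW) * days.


Daily deficit = ET - Pe - GW = 7 - 0 - 2 = 5 mm/day
NIR = 5 * 13 = 65 mm

65.0000 mm


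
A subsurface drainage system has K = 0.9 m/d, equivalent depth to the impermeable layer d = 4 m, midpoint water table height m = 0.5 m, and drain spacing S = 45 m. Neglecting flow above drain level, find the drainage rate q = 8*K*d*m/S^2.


q = 8*K*d*m/S^2
q = 8*0.9*4*0.5/45^2
q = 14.4000 / 2025

0.0071 m/d


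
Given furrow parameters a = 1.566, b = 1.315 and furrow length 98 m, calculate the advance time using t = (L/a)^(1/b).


t = (L/a)^(1/b)
t = (98/1.566)^(1/1.315)
t = 62.579821^(1/1.315)

23.2332 min


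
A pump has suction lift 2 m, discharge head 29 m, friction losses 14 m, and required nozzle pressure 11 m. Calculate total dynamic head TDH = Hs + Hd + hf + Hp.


TDH = Hs + Hd + hf + Hp = 2 + 29 + 14 + 11 = 56

56 m


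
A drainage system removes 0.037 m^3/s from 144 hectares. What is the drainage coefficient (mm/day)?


DC = Q * 86400 / (A * 10000) * 1000
DC = 0.037 * 86400 / (144 * 10000) * 1000
DC = 3196800.0000 / 1440000

2.2200 mm/day


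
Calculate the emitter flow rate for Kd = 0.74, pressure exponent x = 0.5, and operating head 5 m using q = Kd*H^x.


q = Kd * H^x = 0.74 * 5^0.5 = 0.74 * 2.236068

1.6547 L/h


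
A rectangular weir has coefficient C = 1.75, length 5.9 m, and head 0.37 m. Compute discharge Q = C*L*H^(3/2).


Q = C * L * H^(3/2) = 1.75 * 5.9 * 0.37^1.5 = 1.75 * 5.9 * 0.225062

2.3238 m^3/s


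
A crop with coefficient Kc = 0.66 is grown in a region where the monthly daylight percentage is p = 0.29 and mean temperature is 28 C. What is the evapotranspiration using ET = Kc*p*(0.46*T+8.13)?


ET = Kc * p * (0.46*T + 8.13)
ET = 0.66 * 0.29 * (0.46*28 + 8.13)
ET = 0.66 * 0.29 * 21.0100

4.0213 mm/day


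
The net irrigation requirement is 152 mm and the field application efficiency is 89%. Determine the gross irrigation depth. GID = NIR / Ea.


Ea = 89% = 0.89
GID = NIR / Ea = 152 / 0.89 = 170.7865 mm

170.7865 mm


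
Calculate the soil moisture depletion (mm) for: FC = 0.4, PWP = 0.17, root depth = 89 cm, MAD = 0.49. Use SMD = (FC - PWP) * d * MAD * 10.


SMD = (FC - PWP) * d * MAD * 10
SMD = (0.4 - 0.17) * 89 * 0.49 * 10
SMD = 0.2300 * 89 * 0.49 * 10

100.3030 mm


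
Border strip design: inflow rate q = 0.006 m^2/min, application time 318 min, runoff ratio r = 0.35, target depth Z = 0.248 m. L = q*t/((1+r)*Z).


L = q*t/((1+r)*Z)
L = 0.006*318/((1+0.35)*0.248)
L = 1.908/0.3348

5.6989 m


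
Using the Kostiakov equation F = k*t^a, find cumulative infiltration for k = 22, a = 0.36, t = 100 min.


F = k * t^a = 22 * 100^0.36
F = 22 * 5.248075

115.4577 mm


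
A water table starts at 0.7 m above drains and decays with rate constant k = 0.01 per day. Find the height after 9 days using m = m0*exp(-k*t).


m = m0 * exp(-k*t)
m = 0.7 * exp(-0.01 * 9)
m = 0.7 * exp(-0.0900)

0.6398 m


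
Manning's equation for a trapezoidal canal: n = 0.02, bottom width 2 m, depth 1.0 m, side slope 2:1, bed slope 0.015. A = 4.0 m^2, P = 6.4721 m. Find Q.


R = A/P = 4.0/6.4721 = 0.618037
Q = (1/0.02) * 4.0 * 0.618037^(2/3) * 0.015^0.5

17.7726 m^3/s


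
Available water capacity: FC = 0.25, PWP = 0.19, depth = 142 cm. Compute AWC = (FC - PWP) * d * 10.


AWC = (FC - PWP) * d * 10
AWC = (0.25 - 0.19) * 142 * 10
AWC = 0.0600 * 142 * 10

85.2000 mm


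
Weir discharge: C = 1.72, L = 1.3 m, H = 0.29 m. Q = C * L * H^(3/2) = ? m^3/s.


Q = C * L * H^(3/2) = 1.72 * 1.3 * 0.29^1.5 = 1.72 * 1.3 * 0.156170

0.3492 m^3/s


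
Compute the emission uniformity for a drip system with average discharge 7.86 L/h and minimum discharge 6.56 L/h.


EU = (q_min/q_avg)*100 = (6.56/7.86)*100 = 83.4606%

83.4606 %


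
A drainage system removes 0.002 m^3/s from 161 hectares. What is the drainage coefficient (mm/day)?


DC = Q * 86400 / (A * 10000) * 1000
DC = 0.002 * 86400 / (161 * 10000) * 1000
DC = 172800.0000 / 1610000

0.1073 mm/day


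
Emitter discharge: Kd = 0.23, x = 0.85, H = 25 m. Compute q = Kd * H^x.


q = Kd * H^x = 0.23 * 25^0.85 = 0.23 * 15.425847

3.5479 L/h


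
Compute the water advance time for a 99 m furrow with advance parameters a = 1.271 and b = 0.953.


t = (L/a)^(1/b)
t = (99/1.271)^(1/0.953)
t = 77.891424^(1/0.953)

96.5548 min


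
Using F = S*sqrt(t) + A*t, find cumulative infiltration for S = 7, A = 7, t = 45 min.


F = S*sqrt(t) + A*t
F = 7*sqrt(45) + 7*45
F = 7*6.708204 + 315

361.9574 mm


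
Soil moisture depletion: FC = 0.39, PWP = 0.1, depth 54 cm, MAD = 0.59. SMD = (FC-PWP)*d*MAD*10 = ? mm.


SMD = (FC - PWP) * d * MAD * 10
SMD = (0.39 - 0.1) * 54 * 0.59 * 10
SMD = 0.2900 * 54 * 0.59 * 10

92.3940 mm


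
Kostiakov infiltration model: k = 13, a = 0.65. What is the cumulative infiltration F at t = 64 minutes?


F = k * t^a = 13 * 64^0.65
F = 13 * 14.928528

194.0709 mm


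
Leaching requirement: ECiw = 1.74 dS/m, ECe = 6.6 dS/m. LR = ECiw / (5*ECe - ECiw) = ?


LR = ECiw / (5*ECe - ECiw)
LR = 1.74 / (5*6.6 - 1.74)
LR = 1.74 / 31.2600

0.0557


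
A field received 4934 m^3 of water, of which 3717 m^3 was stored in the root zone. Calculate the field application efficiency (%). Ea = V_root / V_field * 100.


Ea = V_root / V_field * 100 = 3717 / 4934 * 100 = 75.3344%

75.3344 %


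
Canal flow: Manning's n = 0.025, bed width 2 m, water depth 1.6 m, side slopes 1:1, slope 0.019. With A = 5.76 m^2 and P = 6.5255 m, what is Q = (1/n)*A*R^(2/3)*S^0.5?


R = A/P = 5.76/6.5255 = 0.882691
Q = (1/0.025) * 5.76 * 0.882691^(2/3) * 0.019^0.5

29.2235 m^3/s


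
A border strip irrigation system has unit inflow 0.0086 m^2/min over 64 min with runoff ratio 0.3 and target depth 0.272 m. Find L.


L = q*t/((1+r)*Z)
L = 0.0086*64/((1+0.3)*0.272)
L = 0.5504/0.3536

1.5566 m


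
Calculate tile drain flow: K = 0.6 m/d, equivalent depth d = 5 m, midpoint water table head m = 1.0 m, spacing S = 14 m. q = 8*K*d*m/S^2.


q = 8*K*d*m/S^2
q = 8*0.6*5*1.0/14^2
q = 24.0000 / 196

0.1224 m/d


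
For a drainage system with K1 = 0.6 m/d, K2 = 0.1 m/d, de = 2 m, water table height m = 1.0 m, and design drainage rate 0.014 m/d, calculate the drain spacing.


S^2 = 8*K2*de*m/q + 4*K1*m^2/q
S^2 = 8*0.1*2*1.0/0.014 + 4*0.6*1.0^2/0.014
S = sqrt(285.7143)

16.9031 m


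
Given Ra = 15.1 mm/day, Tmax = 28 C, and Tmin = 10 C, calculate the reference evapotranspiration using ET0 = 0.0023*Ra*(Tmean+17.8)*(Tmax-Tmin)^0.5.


Tmean = (Tmax + Tmin)/2 = (28 + 10)/2 = 19.0
ET0 = 0.0023 * 15.1 * (19.0 + 17.8) * sqrt(28 - 10)
ET0 = 0.0023 * 15.1 * 36.8 * 4.242641

5.4224 mm/day


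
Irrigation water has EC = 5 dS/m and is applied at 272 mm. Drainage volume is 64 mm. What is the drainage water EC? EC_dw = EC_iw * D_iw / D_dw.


EC_dw = EC_iw * D_iw / D_dw
EC_dw = 5 * 272 / 64
EC_dw = 1360 / 64

21.2500 dS/m


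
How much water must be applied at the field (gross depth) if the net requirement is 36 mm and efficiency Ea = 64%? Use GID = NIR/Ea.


Ea = 64% = 0.64
GID = NIR / Ea = 36 / 0.64 = 56.2500 mm

56.2500 mm


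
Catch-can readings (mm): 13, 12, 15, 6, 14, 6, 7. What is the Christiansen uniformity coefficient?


mean = 10.428571 mm
MAD = 3.510204 mm
CU = (1 - 3.510204/10.428571)*100

66.3405 %


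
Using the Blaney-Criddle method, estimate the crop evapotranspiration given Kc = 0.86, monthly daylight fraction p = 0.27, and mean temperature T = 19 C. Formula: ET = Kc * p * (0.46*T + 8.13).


ET = Kc * p * (0.46*T + 8.13)
ET = 0.86 * 0.27 * (0.46*19 + 8.13)
ET = 0.86 * 0.27 * 16.8700

3.9172 mm/day


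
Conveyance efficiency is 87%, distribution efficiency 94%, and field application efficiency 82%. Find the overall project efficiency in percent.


Ec = 0.87, Eb = 0.94, Ea = 0.82
E = 0.87 * 0.94 * 0.82 * 100 = 67.0596%

67.0596 %


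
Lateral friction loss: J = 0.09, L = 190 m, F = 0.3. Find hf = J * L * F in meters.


hf = J * L * F = 0.09 * 190 * 0.3 = 5.1300 m

5.1300 m


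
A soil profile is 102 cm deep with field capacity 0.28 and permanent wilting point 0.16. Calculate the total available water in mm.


AWC = (FC - PWP) * d * 10
AWC = (0.28 - 0.16) * 102 * 10
AWC = 0.1200 * 102 * 10

122.4000 mm


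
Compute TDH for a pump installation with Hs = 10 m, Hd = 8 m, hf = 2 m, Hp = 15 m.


TDH = Hs + Hd + hf + Hp = 10 + 8 + 2 + 15 = 35

35 m


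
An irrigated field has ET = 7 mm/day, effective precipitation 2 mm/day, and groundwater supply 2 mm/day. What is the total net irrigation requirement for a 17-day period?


Daily deficit = ET - Pe - GW = 7 - 2 - 2 = 3 mm/day
NIR = 3 * 17 = 51 mm

51.0000 mm


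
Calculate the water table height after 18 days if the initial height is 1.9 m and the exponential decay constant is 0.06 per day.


m = m0 * exp(-k*t)
m = 1.9 * exp(-0.06 * 18)
m = 1.9 * exp(-1.0800)

0.6452 m


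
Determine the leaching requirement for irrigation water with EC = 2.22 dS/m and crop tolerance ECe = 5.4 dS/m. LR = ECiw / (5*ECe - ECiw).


LR = ECiw / (5*ECe - ECiw)
LR = 2.22 / (5*5.4 - 2.22)
LR = 2.22 / 24.7800

0.0896


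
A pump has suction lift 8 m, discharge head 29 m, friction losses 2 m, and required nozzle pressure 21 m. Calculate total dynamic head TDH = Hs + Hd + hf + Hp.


TDH = Hs + Hd + hf + Hp = 8 + 29 + 2 + 21 = 60

60 m


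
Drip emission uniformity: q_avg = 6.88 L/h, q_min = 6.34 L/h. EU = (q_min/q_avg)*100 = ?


EU = (q_min/q_avg)*100 = (6.34/6.88)*100 = 92.1512%

92.1512 %


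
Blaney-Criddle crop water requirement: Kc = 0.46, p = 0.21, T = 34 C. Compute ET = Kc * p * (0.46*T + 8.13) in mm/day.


ET = Kc * p * (0.46*T + 8.13)
ET = 0.46 * 0.21 * (0.46*34 + 8.13)
ET = 0.46 * 0.21 * 23.7700

2.2962 mm/day


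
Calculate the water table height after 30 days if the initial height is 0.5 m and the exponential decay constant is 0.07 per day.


m = m0 * exp(-k*t)
m = 0.5 * exp(-0.07 * 30)
m = 0.5 * exp(-2.1000)

0.0612 m


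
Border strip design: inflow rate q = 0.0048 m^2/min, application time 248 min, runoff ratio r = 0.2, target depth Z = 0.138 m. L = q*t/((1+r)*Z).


L = q*t/((1+r)*Z)
L = 0.0048*248/((1+0.2)*0.138)
L = 1.1904/0.1656

7.1884 m


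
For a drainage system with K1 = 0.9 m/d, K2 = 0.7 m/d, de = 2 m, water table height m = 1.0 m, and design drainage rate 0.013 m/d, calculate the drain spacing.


S^2 = 8*K2*de*m/q + 4*K1*m^2/q
S^2 = 8*0.7*2*1.0/0.013 + 4*0.9*1.0^2/0.013
S = sqrt(1138.4615)

33.7411 m


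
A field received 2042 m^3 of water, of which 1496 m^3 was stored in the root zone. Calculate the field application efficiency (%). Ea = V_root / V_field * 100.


Ea = V_root / V_field * 100 = 1496 / 2042 * 100 = 73.2615%

73.2615 %


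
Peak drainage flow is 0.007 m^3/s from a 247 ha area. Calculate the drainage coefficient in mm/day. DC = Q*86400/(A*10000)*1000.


DC = Q * 86400 / (A * 10000) * 1000
DC = 0.007 * 86400 / (247 * 10000) * 1000
DC = 604800.0000 / 2470000

0.2449 mm/day


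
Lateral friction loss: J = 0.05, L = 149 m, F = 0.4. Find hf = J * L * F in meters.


hf = J * L * F = 0.05 * 149 * 0.4 = 2.9800 m

2.9800 m


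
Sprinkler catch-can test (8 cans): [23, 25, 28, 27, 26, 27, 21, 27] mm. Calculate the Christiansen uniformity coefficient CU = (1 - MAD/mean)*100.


mean = 25.500000 mm
MAD = 1.875000 mm
CU = (1 - 1.875000/25.500000)*100

92.6471 %


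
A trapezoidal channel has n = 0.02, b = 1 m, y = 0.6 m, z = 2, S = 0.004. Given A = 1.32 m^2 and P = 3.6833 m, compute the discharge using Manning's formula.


R = A/P = 1.32/3.6833 = 0.358374
Q = (1/0.02) * 1.32 * 0.358374^(2/3) * 0.004^0.5

2.1060 m^3/s


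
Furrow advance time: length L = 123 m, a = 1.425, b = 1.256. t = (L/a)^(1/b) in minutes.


t = (L/a)^(1/b)
t = (123/1.425)^(1/1.256)
t = 86.315789^(1/1.256)

34.7915 min


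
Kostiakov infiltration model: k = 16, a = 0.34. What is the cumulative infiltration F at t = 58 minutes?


F = k * t^a = 16 * 58^0.34
F = 16 * 3.977091

63.6335 mm


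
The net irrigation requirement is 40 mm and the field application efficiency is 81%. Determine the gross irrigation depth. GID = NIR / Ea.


Ea = 81% = 0.81
GID = NIR / Ea = 40 / 0.81 = 49.3827 mm

49.3827 mm


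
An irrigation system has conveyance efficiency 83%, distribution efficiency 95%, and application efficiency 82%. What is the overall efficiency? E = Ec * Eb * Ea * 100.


Ec = 0.83, Eb = 0.95, Ea = 0.82
E = 0.83 * 0.95 * 0.82 * 100 = 64.6570%

64.6570 %


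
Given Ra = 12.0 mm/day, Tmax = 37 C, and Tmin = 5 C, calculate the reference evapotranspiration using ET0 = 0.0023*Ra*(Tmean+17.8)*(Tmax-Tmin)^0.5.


Tmean = (Tmax + Tmin)/2 = (37 + 5)/2 = 21.0
ET0 = 0.0023 * 12.0 * (21.0 + 17.8) * sqrt(37 - 5)
ET0 = 0.0023 * 12.0 * 38.8 * 5.656854

6.0578 mm/day


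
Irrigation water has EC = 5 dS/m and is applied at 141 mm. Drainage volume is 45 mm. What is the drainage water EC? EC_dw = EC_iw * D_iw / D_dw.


EC_dw = EC_iw * D_iw / D_dw
EC_dw = 5 * 141 / 45
EC_dw = 705 / 45

15.6667 dS/m


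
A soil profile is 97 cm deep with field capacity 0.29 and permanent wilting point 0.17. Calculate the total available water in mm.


AWC = (FC - PWP) * d * 10
AWC = (0.29 - 0.17) * 97 * 10
AWC = 0.1200 * 97 * 10

116.4000 mm


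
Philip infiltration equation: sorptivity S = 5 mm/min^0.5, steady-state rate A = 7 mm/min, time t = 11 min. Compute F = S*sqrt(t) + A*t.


F = S*sqrt(t) + A*t
F = 5*sqrt(11) + 7*11
F = 5*3.316625 + 77

93.5831 mm


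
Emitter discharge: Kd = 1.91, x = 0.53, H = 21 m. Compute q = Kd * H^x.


q = Kd * H^x = 1.91 * 21^0.53 = 1.91 * 5.020838

9.5898 L/h
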